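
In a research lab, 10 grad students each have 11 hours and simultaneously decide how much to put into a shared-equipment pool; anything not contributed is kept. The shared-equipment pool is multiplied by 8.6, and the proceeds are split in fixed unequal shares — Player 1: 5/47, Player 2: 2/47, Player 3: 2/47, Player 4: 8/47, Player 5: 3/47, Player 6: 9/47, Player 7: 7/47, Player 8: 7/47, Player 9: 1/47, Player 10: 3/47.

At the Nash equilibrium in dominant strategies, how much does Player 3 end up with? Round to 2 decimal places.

For player j, contributing a unit is worthwhile iff 8.6 × (j's share) ≥ 1, i.e. iff j's share is at least 0.1163.
Player 4, Player 6, Player 7 and Player 8 are above the threshold, contributing 11 each; the remaining 6 contribute 0. Total contributed: 44.
Player 3 keeps 11 and receives 8.6 × 44 × 2/47 = 16.10 from the shared-equipment pool, for a payoff of 27.10.

27.10 hours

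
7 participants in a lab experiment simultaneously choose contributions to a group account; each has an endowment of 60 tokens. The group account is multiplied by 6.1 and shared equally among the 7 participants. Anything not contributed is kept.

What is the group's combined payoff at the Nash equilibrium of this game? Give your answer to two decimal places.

420.00 tokens

Each contributed unit returns 6.1/7 = 0.8714 to its contributor — below 1 — so contributing 0 is dominant for every player. At the Nash equilibrium everyone keeps their 60, and the group total is 7 × 60 = 420.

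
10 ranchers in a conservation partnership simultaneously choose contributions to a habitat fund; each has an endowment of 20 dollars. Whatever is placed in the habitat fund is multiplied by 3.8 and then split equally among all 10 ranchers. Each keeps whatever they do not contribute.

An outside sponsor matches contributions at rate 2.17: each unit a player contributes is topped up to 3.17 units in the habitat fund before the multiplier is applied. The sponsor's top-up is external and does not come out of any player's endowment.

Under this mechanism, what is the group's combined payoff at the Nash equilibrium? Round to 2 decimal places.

Under the mechanism each unit contributed yields 3.8 × 3.17 / 10 = 1.2046 back to its contributor per unit of net cost, which exceeds 1, making full contribution the dominant choice for everyone.
At the Nash equilibrium everyone contributes 20. Group total payoff = 3.8 × 3.17 × 200 = 2409.20.

2409.20 dollars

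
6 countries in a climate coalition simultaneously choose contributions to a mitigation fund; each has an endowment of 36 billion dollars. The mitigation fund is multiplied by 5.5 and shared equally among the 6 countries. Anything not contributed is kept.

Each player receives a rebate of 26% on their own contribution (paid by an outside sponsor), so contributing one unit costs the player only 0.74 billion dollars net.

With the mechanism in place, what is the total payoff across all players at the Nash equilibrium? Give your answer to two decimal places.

The effective private return per unit is now (5.5/6) / 0.74 = 1.2387 > 1, so every player's dominant strategy flips to full contribution.
So the Nash equilibrium is full contribution by all 6; the group earns 6 × (36 × 0.26 + 5.5 × 36) = 1244.16.

1244.16 billion dollars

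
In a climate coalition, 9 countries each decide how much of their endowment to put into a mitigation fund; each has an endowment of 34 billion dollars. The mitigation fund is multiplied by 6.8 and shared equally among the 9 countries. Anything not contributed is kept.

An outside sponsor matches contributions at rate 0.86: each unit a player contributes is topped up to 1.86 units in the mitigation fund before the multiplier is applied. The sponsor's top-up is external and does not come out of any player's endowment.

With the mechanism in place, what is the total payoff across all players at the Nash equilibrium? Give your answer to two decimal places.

3870.29 billion dollars

Under the mechanism each unit contributed yields 6.8 × 1.86 / 9 = 1.4053 back to its contributor per unit of net cost, which exceeds 1, making full contribution the dominant choice for everyone.
So the Nash equilibrium is full contribution by all 9; the group earns 6.8 × 1.86 × 306 = 3870.29.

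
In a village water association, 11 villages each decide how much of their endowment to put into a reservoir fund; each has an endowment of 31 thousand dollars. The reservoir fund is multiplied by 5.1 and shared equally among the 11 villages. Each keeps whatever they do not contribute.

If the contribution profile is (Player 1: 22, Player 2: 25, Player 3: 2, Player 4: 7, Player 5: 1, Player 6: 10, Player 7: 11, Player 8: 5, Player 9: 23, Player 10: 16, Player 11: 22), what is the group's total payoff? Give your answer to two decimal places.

Total contributed: 22 + 25 + 2 + 7 + 1 + 10 + 11 + 5 + 23 + 16 + 22 = 144; total kept: 11 × 31 − 144 = 197.
The reservoir fund pays out 5.1 × 144 = 734.40 in aggregate.
Group total = 197 + 734.40 = 931.40.

931.40 thousand dollars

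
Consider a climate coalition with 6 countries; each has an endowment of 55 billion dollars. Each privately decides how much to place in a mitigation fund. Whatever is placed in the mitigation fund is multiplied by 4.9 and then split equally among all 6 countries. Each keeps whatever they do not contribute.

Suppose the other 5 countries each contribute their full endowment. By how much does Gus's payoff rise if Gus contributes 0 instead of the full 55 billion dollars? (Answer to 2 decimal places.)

10.08 billion dollars

Switching from a contribution of 55 to 0 lets Gus keep an extra 55 billion dollars, but lowers the mitigation fund by 55, which costs Gus their own share of that drop: 4.9/6 × 55 = 44.92.
Net gain = 55 − 44.92 = 10.08. The private return per contributed unit (0.8167) is below 1, so free-riding is indeed the best response regardless of what the others do.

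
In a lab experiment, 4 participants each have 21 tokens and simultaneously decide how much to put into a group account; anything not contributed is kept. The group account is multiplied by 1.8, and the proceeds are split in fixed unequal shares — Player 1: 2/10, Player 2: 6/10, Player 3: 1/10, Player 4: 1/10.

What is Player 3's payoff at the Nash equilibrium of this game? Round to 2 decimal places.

For player j, contributing a unit is worthwhile iff 1.8 × (j's share) ≥ 1, i.e. iff j's share is at least 0.5556.
The only share above 0.5556 is Player 2's 6/10, contributing 21; the remaining 3 contribute 0. Total contributed: 21.
Player 3 keeps 21 and receives 1.8 × 21 × 1/10 = 3.78 from the group account, for a payoff of 24.78.

24.78 tokens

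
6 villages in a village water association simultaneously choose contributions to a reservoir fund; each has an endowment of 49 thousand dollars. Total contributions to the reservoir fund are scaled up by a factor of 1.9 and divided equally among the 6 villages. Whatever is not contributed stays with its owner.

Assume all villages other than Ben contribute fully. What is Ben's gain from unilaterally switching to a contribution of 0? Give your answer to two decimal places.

Switching from a contribution of 49 to 0 lets Ben keep an extra 49 thousand dollars, but lowers the reservoir fund by 49, which costs Ben their own share of that drop: 1.9/6 × 49 = 15.52.
Net gain = 49 − 15.52 = 33.48. The private return per contributed unit (0.3167) is below 1, so free-riding is indeed the best response regardless of what the others do.

33.48 thousand dollars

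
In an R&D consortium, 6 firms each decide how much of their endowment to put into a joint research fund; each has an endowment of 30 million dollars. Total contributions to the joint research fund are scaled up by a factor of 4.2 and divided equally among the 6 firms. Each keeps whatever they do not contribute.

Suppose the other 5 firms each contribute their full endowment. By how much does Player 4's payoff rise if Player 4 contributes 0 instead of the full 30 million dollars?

9.00 million dollars

Switching from a contribution of 30 to 0 lets Player 4 keep an extra 30 million dollars, but lowers the joint research fund by 30, which costs Player 4 their own share of that drop: 4.2/6 × 30 = 21.00.
Net gain = 30 − 21.00 = 9.00. The private return per contributed unit (0.7000) is below 1, so free-riding is indeed the best response regardless of what the others do.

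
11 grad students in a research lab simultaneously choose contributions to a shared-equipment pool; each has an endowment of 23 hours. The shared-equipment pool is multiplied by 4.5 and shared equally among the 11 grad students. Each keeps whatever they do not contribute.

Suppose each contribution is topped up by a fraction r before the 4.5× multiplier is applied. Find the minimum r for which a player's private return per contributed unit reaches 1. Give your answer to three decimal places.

With matching at rate r, one contributed unit becomes (1 + r) in the shared-equipment pool and returns 4.5 × (1 + r) / 11 to the contributor.
Setting this equal to 1: 1 + r = 11/4.5 = 2.4444.
So the minimum matching rate is r = 2.4444 − 1 = 1.444.

1.444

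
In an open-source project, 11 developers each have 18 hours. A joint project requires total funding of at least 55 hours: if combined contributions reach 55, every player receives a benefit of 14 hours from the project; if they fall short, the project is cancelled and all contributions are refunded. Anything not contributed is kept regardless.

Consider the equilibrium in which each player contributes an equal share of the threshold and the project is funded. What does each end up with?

Equal share of the threshold: 55/11 = 5.
At this profile no one gains by cutting their contribution: any cut drops the total below 55, the project is cancelled, contributions are refunded, and the deviator ends with 18, which is less than 18 − 5 + 14 = 27. Contributing more than 5 just wastes the excess. So contributing exactly 5 is a best response.
Each player's payoff: 18 − 5 + 14 = 27.

27 hours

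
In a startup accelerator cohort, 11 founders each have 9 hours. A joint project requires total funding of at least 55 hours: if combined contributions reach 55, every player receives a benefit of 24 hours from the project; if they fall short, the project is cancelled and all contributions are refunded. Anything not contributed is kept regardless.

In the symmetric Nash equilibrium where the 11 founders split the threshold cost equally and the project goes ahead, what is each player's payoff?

28 hours

Equal share of the threshold: 55/11 = 5.
At this profile no one gains by cutting their contribution: any cut drops the total below 55, the project is cancelled, contributions are refunded, and the deviator ends with 9, which is less than 9 − 5 + 24 = 28. Contributing more than 5 just wastes the excess. So contributing exactly 5 is a best response.
Each player's payoff: 9 − 5 + 24 = 28.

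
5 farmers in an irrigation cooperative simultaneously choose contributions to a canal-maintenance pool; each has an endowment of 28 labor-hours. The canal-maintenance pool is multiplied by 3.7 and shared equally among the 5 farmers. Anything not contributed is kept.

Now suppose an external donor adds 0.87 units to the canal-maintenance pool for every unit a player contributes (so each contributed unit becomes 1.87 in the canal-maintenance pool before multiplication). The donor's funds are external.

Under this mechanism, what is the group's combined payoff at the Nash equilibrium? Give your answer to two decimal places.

968.66 labor-hours

With the mechanism, a contributed unit returns 3.7 × 1.87 / 5 = 1.3838 per unit of net cost to the contributor — now above 1 — so contributing fully is weakly dominant for every player.
At the Nash equilibrium everyone contributes 28. Group total payoff = 3.7 × 1.87 × 140 = 968.66.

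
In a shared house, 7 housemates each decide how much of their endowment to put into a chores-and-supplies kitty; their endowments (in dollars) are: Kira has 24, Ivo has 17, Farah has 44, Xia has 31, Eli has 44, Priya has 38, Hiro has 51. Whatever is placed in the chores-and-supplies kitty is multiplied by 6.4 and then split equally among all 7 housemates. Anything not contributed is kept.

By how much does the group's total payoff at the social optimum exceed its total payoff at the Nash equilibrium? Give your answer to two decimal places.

1344.60 dollars

The private return per contributed unit is 6.4/7 = 0.9143 < 1 for every player regardless of endowment, so the Nash equilibrium is zero contribution and the group total is Σ E_j = 24 + 17 + 44 + 31 + 44 + 38 + 51 = 249.
Each contributed unit returns 6.400 to the group, so the social optimum is full contribution by everyone: group total = 6.400 × 249 = 1593.60.
Efficiency loss = (6.400 − 1) × 249 = 1344.60.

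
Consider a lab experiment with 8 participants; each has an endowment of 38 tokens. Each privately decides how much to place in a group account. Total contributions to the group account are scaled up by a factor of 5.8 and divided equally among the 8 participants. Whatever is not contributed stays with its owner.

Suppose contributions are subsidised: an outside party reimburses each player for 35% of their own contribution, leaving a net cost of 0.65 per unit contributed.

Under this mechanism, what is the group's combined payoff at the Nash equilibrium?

1869.60 tokens

With the mechanism, a contributed unit returns (5.8/8) / 0.65 = 1.1154 per unit of net cost to the contributor — now above 1 — so contributing fully is weakly dominant for every player.
At the Nash equilibrium everyone contributes 38. Group total payoff = 8 × (38 × 0.35 + 5.8 × 38) = 1869.60.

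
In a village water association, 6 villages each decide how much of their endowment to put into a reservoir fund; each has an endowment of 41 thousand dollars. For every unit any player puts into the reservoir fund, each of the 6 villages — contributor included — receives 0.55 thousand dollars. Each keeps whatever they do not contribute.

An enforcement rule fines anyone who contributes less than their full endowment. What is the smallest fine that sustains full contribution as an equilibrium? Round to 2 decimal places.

Given the others contribute fully, the best deviation is to contribute 0 (any partial contribution still incurs the fine and gives up units whose private return 0.55 is below 1).
Deviating from 41 to 0 saves 41 thousand dollars but forfeits the deviator's share of the drop in the reservoir fund: 0.55 × 41 = 22.55.
So the deviation gain is 41 − 22.55 = 18.45, and the fine must be at least 18.45 thousand dollars to wipe it out.

18.45 thousand dollars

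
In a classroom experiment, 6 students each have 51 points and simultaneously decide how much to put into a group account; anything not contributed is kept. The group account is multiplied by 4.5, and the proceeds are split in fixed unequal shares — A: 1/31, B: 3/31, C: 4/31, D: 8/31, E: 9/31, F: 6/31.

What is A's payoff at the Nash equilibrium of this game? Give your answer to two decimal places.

65.81 points

For player j, contributing a unit is worthwhile iff 4.5 × (j's share) ≥ 1, i.e. iff j's share is at least 0.2222.
The shares above 0.2222 belong to D and E, contributing 51 each; the remaining 4 contribute 0. Total contributed: 102.
A keeps 51 and receives 4.5 × 102 × 1/31 = 14.81 from the group account, for a payoff of 65.81.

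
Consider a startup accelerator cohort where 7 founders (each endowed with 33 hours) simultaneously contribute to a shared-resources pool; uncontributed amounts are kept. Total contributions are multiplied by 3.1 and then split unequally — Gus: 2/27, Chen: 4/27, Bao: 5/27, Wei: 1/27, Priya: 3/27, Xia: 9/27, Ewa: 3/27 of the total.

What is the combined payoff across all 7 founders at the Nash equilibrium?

For player j, contributing a unit is worthwhile iff 3.1 × (j's share) ≥ 1, i.e. iff j's share is at least 0.3226.
Xia alone (share 9/27) is above the threshold, contributing 33; the remaining 6 contribute 0. Total contributed: 33.
The shared-resources pool pays out 3.1 × 33 = 102.30 in total (split across the unequal shares, but the aggregate is all that matters for the group sum).
The 6 free-riders keep 33 each, adding 198. Group total = 198 + 102.30 = 300.30.

300.30 hours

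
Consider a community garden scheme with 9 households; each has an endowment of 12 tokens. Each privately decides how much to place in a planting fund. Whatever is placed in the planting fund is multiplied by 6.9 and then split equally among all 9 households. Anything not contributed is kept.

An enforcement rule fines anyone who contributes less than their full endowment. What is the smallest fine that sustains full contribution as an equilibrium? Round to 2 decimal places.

2.80 tokens

Given the others contribute fully, the best deviation is to contribute 0 (any partial contribution still incurs the fine and gives up units whose private return 0.7667 is below 1).
Deviating from 12 to 0 saves 12 tokens but forfeits the deviator's share of the drop in the planting fund: 6.9/9 × 12 = 9.20.
So the deviation gain is 12 − 9.20 = 2.80, and the fine must be at least 2.80 tokens to wipe it out.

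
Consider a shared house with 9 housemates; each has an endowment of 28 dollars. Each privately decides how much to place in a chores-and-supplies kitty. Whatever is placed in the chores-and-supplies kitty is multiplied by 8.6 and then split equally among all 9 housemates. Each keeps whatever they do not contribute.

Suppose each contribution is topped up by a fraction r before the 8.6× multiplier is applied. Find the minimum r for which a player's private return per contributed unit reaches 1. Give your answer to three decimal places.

0.047

With matching at rate r, one contributed unit becomes (1 + r) in the chores-and-supplies kitty and returns 8.6 × (1 + r) / 9 to the contributor.
Setting this equal to 1: 1 + r = 9/8.6 = 1.0465.
So the minimum matching rate is r = 1.0465 − 1 = 0.047.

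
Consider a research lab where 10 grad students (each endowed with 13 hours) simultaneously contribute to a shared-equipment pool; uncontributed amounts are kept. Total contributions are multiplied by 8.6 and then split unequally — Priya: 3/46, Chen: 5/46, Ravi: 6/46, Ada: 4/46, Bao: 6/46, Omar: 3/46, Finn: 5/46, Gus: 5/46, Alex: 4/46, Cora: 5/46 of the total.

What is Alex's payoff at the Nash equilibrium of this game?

32.44 hours

A player with share s gets back 8.6·s per unit contributed, so full contribution is dominant for anyone with s > 1/8.6 = 0.1163 and zero contribution is dominant for anyone below.
Ravi and Bao are above the threshold, contributing 13 each; the remaining 8 contribute 0. Total contributed: 26.
Alex keeps 13 and receives 8.6 × 26 × 4/46 = 19.44 from the shared-equipment pool, for a payoff of 32.44.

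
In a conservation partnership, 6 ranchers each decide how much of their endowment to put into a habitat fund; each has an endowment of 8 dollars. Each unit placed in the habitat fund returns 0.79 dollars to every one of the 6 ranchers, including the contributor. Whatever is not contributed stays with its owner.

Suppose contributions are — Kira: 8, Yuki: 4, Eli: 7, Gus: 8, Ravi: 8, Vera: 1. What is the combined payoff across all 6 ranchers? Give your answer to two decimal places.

182.64 dollars

Total contributed: 8 + 4 + 7 + 8 + 8 + 1 = 36; total kept: 6 × 8 − 36 = 12.
The habitat fund pays out 0.79 × 6 × 36 = 170.64 in aggregate.
Group total = 12 + 170.64 = 182.64.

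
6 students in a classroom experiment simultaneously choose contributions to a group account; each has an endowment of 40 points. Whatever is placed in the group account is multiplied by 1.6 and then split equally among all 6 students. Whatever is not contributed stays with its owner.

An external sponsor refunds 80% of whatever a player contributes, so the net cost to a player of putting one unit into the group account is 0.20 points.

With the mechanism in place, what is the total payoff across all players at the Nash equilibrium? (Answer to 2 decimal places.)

576.00 points

Under the mechanism each unit contributed yields (1.6/6) / 0.20 = 1.3333 back to its contributor per unit of net cost, which exceeds 1, making full contribution the dominant choice for everyone.
At the Nash equilibrium everyone contributes 40. Group total payoff = 6 × (40 × 0.80 + 1.6 × 40) = 576.00.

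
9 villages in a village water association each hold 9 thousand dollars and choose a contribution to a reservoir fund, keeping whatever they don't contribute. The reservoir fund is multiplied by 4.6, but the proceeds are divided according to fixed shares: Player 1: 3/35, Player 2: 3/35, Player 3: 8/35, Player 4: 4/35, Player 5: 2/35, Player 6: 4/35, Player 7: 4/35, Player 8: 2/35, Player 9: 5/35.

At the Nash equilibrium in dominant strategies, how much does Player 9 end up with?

14.91 thousand dollars

Player j's private return per contributed unit is 4.6 × (j's share). Contributing is weakly dominant for j when that share is at least 1/4.6 = 0.2174, and contributing 0 is dominant otherwise.
The only share above 0.2174 is Player 3's 8/35, contributing 9; the remaining 8 contribute 0. Total contributed: 9.
Player 9 keeps 9 and receives 4.6 × 9 × 5/35 = 5.91 from the reservoir fund, for a payoff of 14.91.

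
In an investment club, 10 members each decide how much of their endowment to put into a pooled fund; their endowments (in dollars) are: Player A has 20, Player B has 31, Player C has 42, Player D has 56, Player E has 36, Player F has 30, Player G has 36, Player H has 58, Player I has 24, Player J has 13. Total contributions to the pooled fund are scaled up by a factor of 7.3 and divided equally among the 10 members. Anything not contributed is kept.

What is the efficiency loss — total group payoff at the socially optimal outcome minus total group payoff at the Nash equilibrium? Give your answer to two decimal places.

The private return per contributed unit is 7.3/10 = 0.7300 < 1 for every player regardless of endowment, so the Nash equilibrium is zero contribution and the group total is Σ E_j = 20 + 31 + 42 + 56 + 36 + 30 + 36 + 58 + 24 + 13 = 346.
Each contributed unit returns 7.300 to the group, so the social optimum is full contribution by everyone: group total = 7.300 × 346 = 2525.80.
Efficiency loss = (7.300 − 1) × 346 = 2179.80.

2179.80 dollars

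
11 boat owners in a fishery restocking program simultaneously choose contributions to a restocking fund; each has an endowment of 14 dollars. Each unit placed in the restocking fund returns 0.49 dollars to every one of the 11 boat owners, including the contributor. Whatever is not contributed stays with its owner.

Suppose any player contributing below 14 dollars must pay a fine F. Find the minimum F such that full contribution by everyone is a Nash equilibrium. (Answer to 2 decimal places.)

Given the others contribute fully, the best deviation is to contribute 0 (any partial contribution still incurs the fine and gives up units whose private return 0.49 is below 1).
Deviating from 14 to 0 saves 14 dollars but forfeits the deviator's share of the drop in the restocking fund: 0.49 × 14 = 6.86.
So the deviation gain is 14 − 6.86 = 7.14, and the fine must be at least 7.14 dollars to wipe it out.

7.14 dollars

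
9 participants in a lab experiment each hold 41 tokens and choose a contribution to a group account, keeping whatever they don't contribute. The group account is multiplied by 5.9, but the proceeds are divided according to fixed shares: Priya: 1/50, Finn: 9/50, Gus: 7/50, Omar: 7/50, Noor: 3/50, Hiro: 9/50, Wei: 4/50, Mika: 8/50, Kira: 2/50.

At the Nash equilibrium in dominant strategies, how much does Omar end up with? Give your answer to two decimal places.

108.73 tokens

Player j's private return per contributed unit is 5.9 × (j's share). Contributing is weakly dominant for j when that share is at least 1/5.9 = 0.1695, and contributing 0 is dominant otherwise.
Finn and Hiro are above the threshold, contributing 41 each; the remaining 7 contribute 0. Total contributed: 82.
Omar keeps 41 and receives 5.9 × 82 × 7/50 = 67.73 from the group account, for a payoff of 108.73.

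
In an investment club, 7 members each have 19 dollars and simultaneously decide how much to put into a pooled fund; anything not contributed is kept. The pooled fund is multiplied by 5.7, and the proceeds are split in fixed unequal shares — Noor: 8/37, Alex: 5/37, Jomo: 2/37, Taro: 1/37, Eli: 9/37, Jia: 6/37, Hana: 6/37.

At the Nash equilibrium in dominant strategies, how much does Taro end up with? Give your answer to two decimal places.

Player j's private return per contributed unit is 5.7 × (j's share). Contributing is weakly dominant for j when that share is at least 1/5.7 = 0.1754, and contributing 0 is dominant otherwise.
Noor and Eli clear that bar, contributing 19 each; the remaining 5 contribute 0. Total contributed: 38.
Taro keeps 19 and receives 5.7 × 38 × 1/37 = 5.85 from the pooled fund, for a payoff of 24.85.

24.85 dollars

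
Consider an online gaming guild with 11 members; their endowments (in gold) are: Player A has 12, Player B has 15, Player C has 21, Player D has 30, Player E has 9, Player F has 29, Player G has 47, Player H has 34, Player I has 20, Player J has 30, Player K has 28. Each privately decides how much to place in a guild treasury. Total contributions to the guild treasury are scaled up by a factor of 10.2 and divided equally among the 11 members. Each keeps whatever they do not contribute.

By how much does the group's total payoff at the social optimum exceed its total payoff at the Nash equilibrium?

2530.00 gold

The private return per contributed unit is 10.2/11 = 0.9273 < 1 for every player regardless of endowment, so the Nash equilibrium is zero contribution and the group total is Σ E_j = 12 + 15 + 21 + 30 + 9 + 29 + 47 + 34 + 20 + 30 + 28 = 275.
Each contributed unit returns 10.200 to the group, so the social optimum is full contribution by everyone: group total = 10.200 × 275 = 2805.00.
Efficiency loss = (10.200 − 1) × 275 = 2530.00.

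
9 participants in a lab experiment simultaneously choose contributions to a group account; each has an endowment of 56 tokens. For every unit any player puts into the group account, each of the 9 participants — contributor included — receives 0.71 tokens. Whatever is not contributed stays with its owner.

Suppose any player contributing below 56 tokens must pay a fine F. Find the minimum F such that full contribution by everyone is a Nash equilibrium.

16.24 tokens

Given the others contribute fully, the best deviation is to contribute 0 (any partial contribution still incurs the fine and gives up units whose private return 0.71 is below 1).
Deviating from 56 to 0 saves 56 tokens but forfeits the deviator's share of the drop in the group account: 0.71 × 56 = 39.76.
So the deviation gain is 56 − 39.76 = 16.24, and the fine must be at least 16.24 tokens to wipe it out.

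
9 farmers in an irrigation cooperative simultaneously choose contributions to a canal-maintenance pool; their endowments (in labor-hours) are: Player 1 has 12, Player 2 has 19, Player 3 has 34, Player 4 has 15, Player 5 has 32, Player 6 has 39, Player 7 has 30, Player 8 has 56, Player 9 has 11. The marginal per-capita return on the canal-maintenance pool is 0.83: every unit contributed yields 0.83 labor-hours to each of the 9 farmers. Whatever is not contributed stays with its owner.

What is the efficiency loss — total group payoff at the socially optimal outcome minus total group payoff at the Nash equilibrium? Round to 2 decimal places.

1604.56 labor-hours

The private return per contributed unit is 0.83 < 1 for everyone, so the Nash equilibrium is zero contribution and the group total is Σ E_j = 12 + 19 + 34 + 15 + 32 + 39 + 30 + 56 + 11 = 248.
Each contributed unit returns 7.470 to the group, so the social optimum is full contribution by everyone: group total = 7.470 × 248 = 1852.56.
Efficiency loss = (7.470 − 1) × 248 = 1604.56.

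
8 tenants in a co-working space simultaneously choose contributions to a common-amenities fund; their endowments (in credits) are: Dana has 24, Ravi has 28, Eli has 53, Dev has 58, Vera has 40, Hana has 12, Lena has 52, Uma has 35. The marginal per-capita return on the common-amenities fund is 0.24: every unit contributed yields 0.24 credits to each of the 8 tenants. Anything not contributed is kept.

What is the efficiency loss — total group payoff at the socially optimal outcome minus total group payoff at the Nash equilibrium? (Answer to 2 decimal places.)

The private return per contributed unit is 0.24 < 1 for everyone, so the Nash equilibrium is zero contribution and the group total is Σ E_j = 24 + 28 + 53 + 58 + 40 + 12 + 52 + 35 = 302.
Each contributed unit returns 1.920 to the group, so the social optimum is full contribution by everyone: group total = 1.920 × 302 = 579.84.
Efficiency loss = (1.920 − 1) × 302 = 277.84.

277.84 credits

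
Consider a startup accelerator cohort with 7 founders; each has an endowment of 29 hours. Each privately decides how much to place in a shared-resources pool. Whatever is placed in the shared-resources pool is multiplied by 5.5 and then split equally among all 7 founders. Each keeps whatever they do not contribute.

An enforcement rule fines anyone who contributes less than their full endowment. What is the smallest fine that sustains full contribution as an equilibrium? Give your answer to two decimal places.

Given the others contribute fully, the best deviation is to contribute 0 (any partial contribution still incurs the fine and gives up units whose private return 0.7857 is below 1).
Deviating from 29 to 0 saves 29 hours but forfeits the deviator's share of the drop in the shared-resources pool: 5.5/7 × 29 = 22.79.
So the deviation gain is 29 − 22.79 = 6.21, and the fine must be at least 6.21 hours to wipe it out.

6.21 hours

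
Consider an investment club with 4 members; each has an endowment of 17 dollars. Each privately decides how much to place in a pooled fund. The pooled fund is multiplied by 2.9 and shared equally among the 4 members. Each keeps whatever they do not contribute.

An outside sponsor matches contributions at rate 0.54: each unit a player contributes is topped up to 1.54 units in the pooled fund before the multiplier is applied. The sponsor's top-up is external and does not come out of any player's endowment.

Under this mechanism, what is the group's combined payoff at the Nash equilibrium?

303.69 dollars

Under the mechanism each unit contributed yields 2.9 × 1.54 / 4 = 1.1165 back to its contributor per unit of net cost, which exceeds 1, making full contribution the dominant choice for everyone.
So the Nash equilibrium is full contribution by all 4; the group earns 2.9 × 1.54 × 68 = 303.69.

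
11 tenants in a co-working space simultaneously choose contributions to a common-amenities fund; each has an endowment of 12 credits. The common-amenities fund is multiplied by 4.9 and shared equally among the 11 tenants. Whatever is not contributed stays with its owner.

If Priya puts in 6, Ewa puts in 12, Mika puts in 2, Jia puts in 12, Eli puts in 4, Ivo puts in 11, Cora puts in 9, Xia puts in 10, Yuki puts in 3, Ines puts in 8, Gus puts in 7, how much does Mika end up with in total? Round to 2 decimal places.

Total contributed: 6 + 12 + 2 + 12 + 4 + 11 + 9 + 10 + 3 + 8 + 7 = 84.
Each receives 4.9 × 84 / 11 = 37.42 from the common-amenities fund.
Mika keeps 12 − 2 = 10, so Mika's payoff is 10 + 37.42 = 47.42.

47.42 credits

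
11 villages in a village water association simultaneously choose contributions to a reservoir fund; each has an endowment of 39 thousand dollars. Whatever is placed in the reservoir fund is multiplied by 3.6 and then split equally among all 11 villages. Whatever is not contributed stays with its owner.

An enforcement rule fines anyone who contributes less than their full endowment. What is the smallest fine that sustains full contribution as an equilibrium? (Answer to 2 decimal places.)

26.24 thousand dollars

Given the others contribute fully, the best deviation is to contribute 0 (any partial contribution still incurs the fine and gives up units whose private return 0.3273 is below 1).
Deviating from 39 to 0 saves 39 thousand dollars but forfeits the deviator's share of the drop in the reservoir fund: 3.6/11 × 39 = 12.76.
So the deviation gain is 39 − 12.76 = 26.24, and the fine must be at least 26.24 thousand dollars to wipe it out.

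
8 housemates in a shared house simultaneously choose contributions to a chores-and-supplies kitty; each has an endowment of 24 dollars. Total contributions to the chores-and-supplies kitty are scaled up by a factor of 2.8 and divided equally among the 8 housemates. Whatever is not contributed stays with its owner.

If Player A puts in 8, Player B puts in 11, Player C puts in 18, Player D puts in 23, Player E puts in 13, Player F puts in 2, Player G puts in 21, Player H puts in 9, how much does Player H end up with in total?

Total contributed: 8 + 11 + 18 + 23 + 13 + 2 + 21 + 9 = 105.
Each receives 2.8 × 105 / 8 = 36.75 from the chores-and-supplies kitty.
Player H keeps 24 − 9 = 15, so Player H's payoff is 15 + 36.75 = 51.75.

51.75 dollars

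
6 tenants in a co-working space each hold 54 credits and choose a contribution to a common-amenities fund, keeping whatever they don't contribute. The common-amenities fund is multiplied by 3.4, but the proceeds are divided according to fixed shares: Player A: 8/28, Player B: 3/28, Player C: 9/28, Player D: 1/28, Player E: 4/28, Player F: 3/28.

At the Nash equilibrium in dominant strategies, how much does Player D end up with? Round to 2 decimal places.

A player with share s gets back 3.4·s per unit contributed, so full contribution is dominant for anyone with s > 1/3.4 = 0.2941 and zero contribution is dominant for anyone below.
The only share above 0.2941 is Player C's 9/28, contributing 54; the remaining 5 contribute 0. Total contributed: 54.
Player D keeps 54 and receives 3.4 × 54 × 1/28 = 6.56 from the common-amenities fund, for a payoff of 60.56.

60.56 credits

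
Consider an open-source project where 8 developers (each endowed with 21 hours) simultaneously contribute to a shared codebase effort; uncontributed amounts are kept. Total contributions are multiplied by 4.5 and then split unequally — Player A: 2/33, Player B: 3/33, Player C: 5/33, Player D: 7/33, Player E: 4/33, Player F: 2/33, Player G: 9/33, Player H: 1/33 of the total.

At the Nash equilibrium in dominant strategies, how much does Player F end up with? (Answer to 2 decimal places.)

26.73 hours

A player with share s gets back 4.5·s per unit contributed, so full contribution is dominant for anyone with s > 1/4.5 = 0.2222 and zero contribution is dominant for anyone below.
The only share above 0.2222 is Player G's 9/33, contributing 21; the remaining 7 contribute 0. Total contributed: 21.
Player F keeps 21 and receives 4.5 × 21 × 2/33 = 5.73 from the shared codebase effort, for a payoff of 26.73.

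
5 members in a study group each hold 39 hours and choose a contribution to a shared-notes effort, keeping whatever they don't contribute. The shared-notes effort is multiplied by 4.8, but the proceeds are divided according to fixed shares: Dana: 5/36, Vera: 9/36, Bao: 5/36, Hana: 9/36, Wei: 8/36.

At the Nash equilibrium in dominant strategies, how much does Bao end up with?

117.00 hours

A player with share s gets back 4.8·s per unit contributed, so full contribution is dominant for anyone with s > 1/4.8 = 0.2083 and zero contribution is dominant for anyone below.
Vera, Hana and Wei clear that bar, contributing 39 each; the remaining 2 contribute 0. Total contributed: 117.
Bao keeps 39 and receives 4.8 × 117 × 5/36 = 78.00 from the shared-notes effort, for a payoff of 117.00.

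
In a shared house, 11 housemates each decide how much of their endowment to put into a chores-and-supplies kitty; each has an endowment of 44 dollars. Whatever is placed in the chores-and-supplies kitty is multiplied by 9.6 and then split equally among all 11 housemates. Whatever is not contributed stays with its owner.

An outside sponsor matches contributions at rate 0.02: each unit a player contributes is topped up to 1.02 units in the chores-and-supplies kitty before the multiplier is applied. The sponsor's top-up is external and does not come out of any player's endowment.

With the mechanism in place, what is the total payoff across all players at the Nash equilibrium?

With the mechanism, a contributed unit returns 9.6 × 1.02 / 11 = 0.8902 per unit of net cost — still below 1 — so contributing 0 remains dominant for every player.
At the Nash equilibrium no one contributes; group total payoff = 11 × 44 = 484.

484.00 dollars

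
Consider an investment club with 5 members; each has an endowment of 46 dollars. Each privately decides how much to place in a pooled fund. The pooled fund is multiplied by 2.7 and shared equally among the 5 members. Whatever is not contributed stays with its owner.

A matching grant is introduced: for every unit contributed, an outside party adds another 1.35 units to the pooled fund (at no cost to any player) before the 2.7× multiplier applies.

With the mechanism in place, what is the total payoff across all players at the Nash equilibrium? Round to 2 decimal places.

With the mechanism, a contributed unit returns 2.7 × 2.35 / 5 = 1.2690 per unit of net cost to the contributor — now above 1 — so contributing fully is weakly dominant for every player.
At the Nash equilibrium everyone contributes 46. Group total payoff = 2.7 × 2.35 × 230 = 1459.35.

1459.35 dollars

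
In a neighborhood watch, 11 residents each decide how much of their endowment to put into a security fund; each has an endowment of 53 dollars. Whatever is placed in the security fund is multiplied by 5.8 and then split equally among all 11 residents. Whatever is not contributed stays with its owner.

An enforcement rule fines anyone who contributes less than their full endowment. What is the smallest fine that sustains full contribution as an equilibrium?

25.05 dollars

Given the others contribute fully, the best deviation is to contribute 0 (any partial contribution still incurs the fine and gives up units whose private return 0.5273 is below 1).
Deviating from 53 to 0 saves 53 dollars but forfeits the deviator's share of the drop in the security fund: 5.8/11 × 53 = 27.95.
So the deviation gain is 53 − 27.95 = 25.05, and the fine must be at least 25.05 dollars to wipe it out.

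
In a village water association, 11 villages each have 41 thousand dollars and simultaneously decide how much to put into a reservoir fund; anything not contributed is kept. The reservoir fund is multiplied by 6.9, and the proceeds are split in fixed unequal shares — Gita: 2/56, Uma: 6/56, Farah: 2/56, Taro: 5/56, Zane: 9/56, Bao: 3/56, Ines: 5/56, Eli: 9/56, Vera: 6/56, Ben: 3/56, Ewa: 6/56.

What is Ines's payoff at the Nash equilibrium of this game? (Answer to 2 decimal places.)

91.52 thousand dollars

A player with share s gets back 6.9·s per unit contributed, so full contribution is dominant for anyone with s > 1/6.9 = 0.1449 and zero contribution is dominant for anyone below.
Zane and Eli are above the threshold, contributing 41 each; the remaining 9 contribute 0. Total contributed: 82.
Ines keeps 41 and receives 6.9 × 82 × 5/56 = 50.52 from the reservoir fund, for a payoff of 91.52.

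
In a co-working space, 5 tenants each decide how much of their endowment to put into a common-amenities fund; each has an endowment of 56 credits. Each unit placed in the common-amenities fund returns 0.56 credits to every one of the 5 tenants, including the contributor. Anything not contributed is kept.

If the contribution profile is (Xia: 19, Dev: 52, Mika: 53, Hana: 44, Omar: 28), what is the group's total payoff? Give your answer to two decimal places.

Total contributed: 19 + 52 + 53 + 44 + 28 = 196; total kept: 5 × 56 − 196 = 84.
The common-amenities fund pays out 0.56 × 5 × 196 = 548.80 in aggregate.
Group total = 84 + 548.80 = 632.80.

632.80 credits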